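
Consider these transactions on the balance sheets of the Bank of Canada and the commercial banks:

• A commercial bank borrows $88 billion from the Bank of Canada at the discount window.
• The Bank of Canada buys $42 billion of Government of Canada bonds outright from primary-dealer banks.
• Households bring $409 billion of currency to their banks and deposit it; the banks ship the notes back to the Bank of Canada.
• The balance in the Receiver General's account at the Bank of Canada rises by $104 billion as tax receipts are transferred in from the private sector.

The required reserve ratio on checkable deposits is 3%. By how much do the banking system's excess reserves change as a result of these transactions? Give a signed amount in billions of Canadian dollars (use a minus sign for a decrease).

+$425.85 billion

Discount-window loan $88 billion: reserves +$88B, deposits 0.
OMO purchase (from banks) $42 billion: reserves +$42B, deposits 0.
Currency deposit $409 billion: reserves +$409B, deposits +$409B.
Government account inflow $104 billion: reserves −$104B, deposits −$104B.
Totals: Δreserves = +$435B, Δdeposits = +$305B.
Δrequired reserves = 3% × +$305B = +$9.15B.
Δexcess reserves = Δreserves − Δrequired = +$435B − (+$9.15B) = +$425.85 billion.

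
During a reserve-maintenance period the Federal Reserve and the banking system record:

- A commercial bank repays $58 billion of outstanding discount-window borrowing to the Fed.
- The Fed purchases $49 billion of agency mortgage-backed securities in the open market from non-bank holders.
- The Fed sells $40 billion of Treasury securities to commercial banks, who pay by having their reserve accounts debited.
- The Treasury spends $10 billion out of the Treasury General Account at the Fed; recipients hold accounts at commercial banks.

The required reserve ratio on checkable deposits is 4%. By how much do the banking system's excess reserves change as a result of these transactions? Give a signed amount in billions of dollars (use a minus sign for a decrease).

Discount-window repayment $58 billion: reserves −$58B, deposits 0.
Asset purchase (from non-banks) $49 billion: reserves +$49B, deposits +$49B.
OMO sale (to banks) $40 billion: reserves −$40B, deposits 0.
Government spending $10 billion: reserves +$10B, deposits +$10B.
Totals: Δreserves = −$39B, Δdeposits = +$59B.
Δrequired reserves = 4% × +$59B = +$2.36B.
Δexcess reserves = Δreserves − Δrequired = −$39B − (+$2.36B) = -$41.36 billion.

-$41.36 billion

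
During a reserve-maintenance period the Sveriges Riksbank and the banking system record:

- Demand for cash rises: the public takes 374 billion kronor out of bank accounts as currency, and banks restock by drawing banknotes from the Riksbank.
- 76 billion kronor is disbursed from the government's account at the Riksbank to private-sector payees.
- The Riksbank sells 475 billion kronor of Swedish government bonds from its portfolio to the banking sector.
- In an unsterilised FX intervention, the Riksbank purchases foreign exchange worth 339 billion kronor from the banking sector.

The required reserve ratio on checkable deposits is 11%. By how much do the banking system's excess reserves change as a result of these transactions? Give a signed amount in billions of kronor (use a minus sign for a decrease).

-401.22 billion

Currency withdrawal 374 billion kronor: reserves −374B, deposits −374B.
Government spending 76 billion kronor: reserves +76B, deposits +76B.
OMO sale (to banks) 475 billion kronor: reserves −475B, deposits 0.
FX purchase 339 billion kronor: reserves +339B, deposits 0.
Totals: Δreserves = −434B, Δdeposits = −298B.
Δrequired reserves = 11% × −298B = −32.78B.
Δexcess reserves = Δreserves − Δrequired = −434B − (−32.78B) = -401.22 billion.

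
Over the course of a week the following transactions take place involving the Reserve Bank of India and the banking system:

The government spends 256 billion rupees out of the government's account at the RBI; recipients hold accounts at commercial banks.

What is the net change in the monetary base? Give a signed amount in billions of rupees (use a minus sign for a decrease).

Government spending 256 billion rupees: a non-base liability converts back to reserves → +256B.

+256 billion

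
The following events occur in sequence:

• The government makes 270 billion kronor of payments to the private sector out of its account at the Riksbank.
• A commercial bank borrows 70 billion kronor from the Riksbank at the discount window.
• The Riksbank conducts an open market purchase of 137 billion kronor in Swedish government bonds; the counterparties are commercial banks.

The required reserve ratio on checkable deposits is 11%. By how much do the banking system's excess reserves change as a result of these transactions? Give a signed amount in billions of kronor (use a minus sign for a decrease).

+447.3 billion

Government spending 270 billion kronor: reserves +270B, deposits +270B.
Discount-window loan 70 billion kronor: reserves +70B, deposits 0.
OMO purchase (from banks) 137 billion kronor: reserves +137B, deposits 0.
Totals: Δreserves = +477B, Δdeposits = +270B.
Δrequired reserves = 11% × +270B = +29.7B.
Δexcess reserves = Δreserves − Δrequired = +477B − (+29.7B) = +447.3 billion.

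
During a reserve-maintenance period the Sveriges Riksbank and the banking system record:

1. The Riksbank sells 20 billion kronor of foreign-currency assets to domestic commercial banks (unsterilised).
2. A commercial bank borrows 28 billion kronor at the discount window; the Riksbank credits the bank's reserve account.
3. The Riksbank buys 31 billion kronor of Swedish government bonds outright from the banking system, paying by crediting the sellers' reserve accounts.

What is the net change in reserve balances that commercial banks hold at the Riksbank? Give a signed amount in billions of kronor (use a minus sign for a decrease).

FX sale 20 billion kronor: the buying banks pay out of their reserve balances → −20B.
Discount-window loan 28 billion kronor: the loan is credited to the bank's reserve account → +28B.
OMO purchase (from banks) 31 billion kronor: the Riksbank pays by crediting reserve accounts → +31B.
Net: −20 + 28 + 31 = +39 billion.

+39 billion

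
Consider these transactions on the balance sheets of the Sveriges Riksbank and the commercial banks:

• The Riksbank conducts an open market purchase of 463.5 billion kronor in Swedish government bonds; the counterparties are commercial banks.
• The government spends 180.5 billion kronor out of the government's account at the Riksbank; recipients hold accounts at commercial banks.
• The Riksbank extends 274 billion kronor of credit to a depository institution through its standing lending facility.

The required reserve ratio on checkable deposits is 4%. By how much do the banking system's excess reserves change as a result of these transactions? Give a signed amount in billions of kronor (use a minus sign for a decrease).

OMO purchase (from banks) 463.5 billion kronor: reserves +463.5B, deposits 0.
Government spending 180.5 billion kronor: reserves +180.5B, deposits +180.5B.
Discount-window loan 274 billion kronor: reserves +274B, deposits 0.
Totals: Δreserves = +918B, Δdeposits = +180.5B.
Δrequired reserves = 4% × +180.5B = +7.22B.
Δexcess reserves = Δreserves − Δrequired = +918B − (+7.22B) = +910.78 billion.

+910.78 billion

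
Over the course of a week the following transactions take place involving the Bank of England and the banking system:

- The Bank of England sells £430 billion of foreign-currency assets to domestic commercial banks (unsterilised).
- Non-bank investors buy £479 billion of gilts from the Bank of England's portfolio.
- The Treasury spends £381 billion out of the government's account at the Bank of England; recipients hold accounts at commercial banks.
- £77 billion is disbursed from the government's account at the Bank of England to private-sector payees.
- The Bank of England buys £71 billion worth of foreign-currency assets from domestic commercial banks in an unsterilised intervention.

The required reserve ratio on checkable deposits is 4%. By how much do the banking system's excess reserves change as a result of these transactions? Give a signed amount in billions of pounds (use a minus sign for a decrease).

-£379.16 billion

FX sale £430 billion: reserves −£430B, deposits 0.
Asset sale (to non-banks) £479 billion: reserves −£479B, deposits −£479B.
Government spending £381 billion: reserves +£381B, deposits +£381B.
Government spending £77 billion: reserves +£77B, deposits +£77B.
FX purchase £71 billion: reserves +£71B, deposits 0.
Totals: Δreserves = −£380B, Δdeposits = −£21B.
Δrequired reserves = 4% × −£21B = −£0.84B.
Δexcess reserves = Δreserves − Δrequired = −£380B − (−£0.84B) = -£379.16 billion.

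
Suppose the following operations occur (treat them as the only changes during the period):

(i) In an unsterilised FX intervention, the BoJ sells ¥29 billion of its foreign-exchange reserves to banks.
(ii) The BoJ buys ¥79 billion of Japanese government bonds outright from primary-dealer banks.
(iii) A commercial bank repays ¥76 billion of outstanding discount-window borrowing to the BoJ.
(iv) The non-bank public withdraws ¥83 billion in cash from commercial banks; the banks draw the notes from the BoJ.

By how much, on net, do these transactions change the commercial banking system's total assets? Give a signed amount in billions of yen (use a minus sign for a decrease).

-¥159 billion

FX sale ¥29 billion: just an asset swap on bank balance sheets → 0.
OMO purchase (from banks) ¥79 billion: just an asset swap on bank balance sheets → 0.
Discount-window repayment ¥76 billion: bank balance sheets shrink → −¥76B.
Currency withdrawal ¥83 billion: bank balance sheets shrink → −¥83B.
Net: 0 + 0 − 76 − 83 = -¥159 billion.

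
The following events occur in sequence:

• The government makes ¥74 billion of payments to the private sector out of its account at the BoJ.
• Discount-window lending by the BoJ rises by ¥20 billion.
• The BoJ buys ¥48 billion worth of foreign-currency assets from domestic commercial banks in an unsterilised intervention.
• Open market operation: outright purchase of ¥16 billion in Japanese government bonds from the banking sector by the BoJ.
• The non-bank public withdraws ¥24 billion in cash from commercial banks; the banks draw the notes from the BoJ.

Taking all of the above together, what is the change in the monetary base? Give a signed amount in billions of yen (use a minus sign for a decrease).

BoJ balance sheet:
  Assets:      Securities +¥16B, Loans to banks +¥20B, Foreign assets +¥48B
  Liabilities: Bank reserves +¥134B, Currency in circulation +¥24B, Government deposits −¥74B
Monetary base = currency + reserves: +¥24B + (+¥134B) = +¥158 billion.

+¥158 billion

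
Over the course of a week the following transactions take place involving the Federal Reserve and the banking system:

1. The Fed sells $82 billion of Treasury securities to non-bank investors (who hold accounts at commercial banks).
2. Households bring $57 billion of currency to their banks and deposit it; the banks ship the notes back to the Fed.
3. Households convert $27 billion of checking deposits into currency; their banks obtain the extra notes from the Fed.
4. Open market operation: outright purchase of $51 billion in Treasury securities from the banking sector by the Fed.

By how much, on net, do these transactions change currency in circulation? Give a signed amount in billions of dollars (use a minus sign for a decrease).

-$30 billion

Asset sale (to non-banks) $82 billion: no currency enters or leaves circulation → 0.
Currency deposit $57 billion: notes return to the central bank → −$57B.
Currency withdrawal $27 billion: notes leave the central bank → +$27B.
OMO purchase (from banks) $51 billion: no currency enters or leaves circulation → 0.
Net: 0 − 57 + 27 + 0 = -$30 billion.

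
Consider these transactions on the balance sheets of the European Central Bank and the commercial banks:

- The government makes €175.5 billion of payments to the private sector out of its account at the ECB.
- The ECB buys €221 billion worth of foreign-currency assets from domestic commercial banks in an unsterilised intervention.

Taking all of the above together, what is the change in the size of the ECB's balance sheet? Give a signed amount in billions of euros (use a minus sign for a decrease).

ECB balance sheet:
  Assets:      Foreign assets +€221B
  Liabilities: Bank reserves +€396.5B, Government deposits −€175.5B
Change in total ECB assets = +€221 billion.

+€221 billion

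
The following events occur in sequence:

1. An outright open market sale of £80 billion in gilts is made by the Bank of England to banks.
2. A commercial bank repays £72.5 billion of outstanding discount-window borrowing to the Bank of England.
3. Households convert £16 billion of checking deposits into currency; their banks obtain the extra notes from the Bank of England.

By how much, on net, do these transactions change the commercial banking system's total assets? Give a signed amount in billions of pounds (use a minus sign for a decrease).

-£88.5 billion

Bank of England balance sheet:
  Assets:      Securities −£80B, Loans to banks −£72.5B
  Liabilities: Bank reserves −£168.5B, Currency in circulation +£16B
Commercial banking system:
  Assets:      Reserves at CB −£168.5B, Securities +£80B
  Liabilities: Checkable deposits −£16B, Borrowings from CB −£72.5B
Change in total bank assets = -£88.5 billion.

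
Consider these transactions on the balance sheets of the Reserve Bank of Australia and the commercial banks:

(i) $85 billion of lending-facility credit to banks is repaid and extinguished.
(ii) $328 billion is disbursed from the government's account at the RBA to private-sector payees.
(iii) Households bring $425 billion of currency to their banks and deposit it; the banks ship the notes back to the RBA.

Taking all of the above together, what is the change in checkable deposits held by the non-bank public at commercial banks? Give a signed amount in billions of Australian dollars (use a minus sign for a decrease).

RBA balance sheet:
  Assets:      Loans to banks −$85B
  Liabilities: Bank reserves +$668B, Currency in circulation −$425B, Government deposits −$328B
Commercial banking system:
  Assets:      Reserves at CB +$668B
  Liabilities: Checkable deposits +$753B, Borrowings from CB −$85B
So the change in checkable deposits held by the non-bank public at commercial banks is +$753 billion.

+$753 billion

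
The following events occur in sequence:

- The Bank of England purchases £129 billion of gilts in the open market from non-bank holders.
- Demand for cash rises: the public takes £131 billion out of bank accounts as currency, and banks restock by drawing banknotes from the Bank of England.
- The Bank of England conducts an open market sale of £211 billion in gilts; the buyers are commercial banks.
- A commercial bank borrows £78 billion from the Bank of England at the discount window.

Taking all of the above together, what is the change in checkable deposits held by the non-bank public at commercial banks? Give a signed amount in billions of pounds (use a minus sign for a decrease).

-£2 billion

Bank of England balance sheet:
  Assets:      Securities −£82B, Loans to banks +£78B
  Liabilities: Bank reserves −£135B, Currency in circulation +£131B
Commercial banking system:
  Assets:      Reserves at CB −£135B, Securities +£211B
  Liabilities: Checkable deposits −£2B, Borrowings from CB +£78B
So the change in checkable deposits held by the non-bank public at commercial banks is -£2 billion.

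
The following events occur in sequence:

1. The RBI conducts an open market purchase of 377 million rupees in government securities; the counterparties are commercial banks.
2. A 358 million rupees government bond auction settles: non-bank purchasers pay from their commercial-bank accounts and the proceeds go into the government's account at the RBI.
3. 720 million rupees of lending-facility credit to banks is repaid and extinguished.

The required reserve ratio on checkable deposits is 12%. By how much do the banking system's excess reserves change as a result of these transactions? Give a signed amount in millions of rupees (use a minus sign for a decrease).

OMO purchase (from banks) 377 million rupees: reserves +377M, deposits 0.
Government account inflow 358 million rupees: reserves −358M, deposits −358M.
Discount-window repayment 720 million rupees: reserves −720M, deposits 0.
Totals: Δreserves = −701M, Δdeposits = −358M.
Δrequired reserves = 12% × −358M = −42.96M.
Δexcess reserves = Δreserves − Δrequired = −701M − (−42.96M) = -658.04 million.

-658.04 million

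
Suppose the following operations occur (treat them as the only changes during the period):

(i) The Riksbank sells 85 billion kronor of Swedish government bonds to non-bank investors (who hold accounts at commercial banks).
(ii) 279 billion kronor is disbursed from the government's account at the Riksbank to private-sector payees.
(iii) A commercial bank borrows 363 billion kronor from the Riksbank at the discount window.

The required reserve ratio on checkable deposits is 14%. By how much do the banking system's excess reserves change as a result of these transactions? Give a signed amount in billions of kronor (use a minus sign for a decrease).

+529.84 billion

Asset sale (to non-banks) 85 billion kronor: reserves −85B, deposits −85B.
Government spending 279 billion kronor: reserves +279B, deposits +279B.
Discount-window loan 363 billion kronor: reserves +363B, deposits 0.
Totals: Δreserves = +557B, Δdeposits = +194B.
Δrequired reserves = 14% × +194B = +27.16B.
Δexcess reserves = Δreserves − Δrequired = +557B − (+27.16B) = +529.84 billion.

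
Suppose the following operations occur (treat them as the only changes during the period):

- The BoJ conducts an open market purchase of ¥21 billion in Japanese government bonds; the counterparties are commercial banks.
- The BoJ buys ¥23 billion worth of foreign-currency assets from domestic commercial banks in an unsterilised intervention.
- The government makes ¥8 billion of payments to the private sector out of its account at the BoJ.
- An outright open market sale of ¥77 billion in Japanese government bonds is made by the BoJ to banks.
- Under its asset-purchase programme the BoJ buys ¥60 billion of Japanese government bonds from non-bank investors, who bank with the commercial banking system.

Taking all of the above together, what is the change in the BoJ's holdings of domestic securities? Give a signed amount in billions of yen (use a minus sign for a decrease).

+¥4 billion

OMO purchase (from banks) ¥21 billion: securities added to the BoJ's portfolio → +¥21B.
FX purchase ¥23 billion: the BoJ's securities portfolio is untouched → 0.
Government spending ¥8 billion: the BoJ's securities portfolio is untouched → 0.
OMO sale (to banks) ¥77 billion: securities removed from the BoJ's portfolio → −¥77B.
Asset purchase (from non-banks) ¥60 billion: securities added to the BoJ's portfolio → +¥60B.
Net: 21 + 0 + 0 − 77 + 60 = +¥4 billion.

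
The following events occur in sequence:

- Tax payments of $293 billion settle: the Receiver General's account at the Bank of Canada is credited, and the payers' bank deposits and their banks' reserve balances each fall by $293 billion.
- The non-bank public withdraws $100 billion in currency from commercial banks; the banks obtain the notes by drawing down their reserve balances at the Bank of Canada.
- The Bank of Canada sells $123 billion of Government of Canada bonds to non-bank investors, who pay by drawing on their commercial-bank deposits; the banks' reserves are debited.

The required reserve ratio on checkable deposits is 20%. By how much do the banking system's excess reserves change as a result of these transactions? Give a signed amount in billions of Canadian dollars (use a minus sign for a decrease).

-$412.8 billion

Government account inflow $293 billion: reserves −$293B, deposits −$293B.
Currency withdrawal $100 billion: reserves −$100B, deposits −$100B.
Asset sale (to non-banks) $123 billion: reserves −$123B, deposits −$123B.
Totals: Δreserves = −$516B, Δdeposits = −$516B.
Δrequired reserves = 20% × −$516B = −$103.2B.
Δexcess reserves = Δreserves − Δrequired = −$516B − (−$103.2B) = -$412.8 billion.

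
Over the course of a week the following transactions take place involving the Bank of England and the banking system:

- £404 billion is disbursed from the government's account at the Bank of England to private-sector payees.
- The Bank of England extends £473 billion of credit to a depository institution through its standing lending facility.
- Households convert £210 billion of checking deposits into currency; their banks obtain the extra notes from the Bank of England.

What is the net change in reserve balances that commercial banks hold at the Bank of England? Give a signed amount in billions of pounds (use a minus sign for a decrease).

Bank of England balance sheet:
  Assets:      Loans to banks +£473B
  Liabilities: Bank reserves +£667B, Currency in circulation +£210B, Government deposits −£404B
So the change in reserve balances that commercial banks hold at the Bank of England is +£667 billion.

+£667 billion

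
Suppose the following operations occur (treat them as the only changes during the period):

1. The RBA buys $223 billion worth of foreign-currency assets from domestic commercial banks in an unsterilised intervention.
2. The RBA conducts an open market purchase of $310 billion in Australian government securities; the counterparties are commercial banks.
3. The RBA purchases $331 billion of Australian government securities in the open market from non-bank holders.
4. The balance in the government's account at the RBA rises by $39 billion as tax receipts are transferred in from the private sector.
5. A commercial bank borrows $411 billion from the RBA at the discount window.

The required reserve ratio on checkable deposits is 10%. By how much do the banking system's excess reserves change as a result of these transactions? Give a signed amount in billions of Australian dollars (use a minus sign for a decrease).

FX purchase $223 billion: reserves +$223B, deposits 0.
OMO purchase (from banks) $310 billion: reserves +$310B, deposits 0.
Asset purchase (from non-banks) $331 billion: reserves +$331B, deposits +$331B.
Government account inflow $39 billion: reserves −$39B, deposits −$39B.
Discount-window loan $411 billion: reserves +$411B, deposits 0.
Totals: Δreserves = +$1236B, Δdeposits = +$292B.
Δrequired reserves = 10% × +$292B = +$29.2B.
Δexcess reserves = Δreserves − Δrequired = +$1236B − (+$29.2B) = +$1206.8 billion.

+$1206.8 billion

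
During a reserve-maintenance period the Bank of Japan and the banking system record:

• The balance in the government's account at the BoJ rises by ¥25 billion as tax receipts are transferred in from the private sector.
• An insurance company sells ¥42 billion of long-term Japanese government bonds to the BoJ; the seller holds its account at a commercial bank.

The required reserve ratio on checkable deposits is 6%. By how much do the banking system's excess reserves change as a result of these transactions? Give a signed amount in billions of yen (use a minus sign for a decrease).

Government account inflow ¥25 billion: reserves −¥25B, deposits −¥25B.
Asset purchase (from non-banks) ¥42 billion: reserves +¥42B, deposits +¥42B.
Totals: Δreserves = +¥17B, Δdeposits = +¥17B.
Δrequired reserves = 6% × +¥17B = +¥1.02B.
Δexcess reserves = Δreserves − Δrequired = +¥17B − (+¥1.02B) = +¥15.98 billion.

+¥15.98 billion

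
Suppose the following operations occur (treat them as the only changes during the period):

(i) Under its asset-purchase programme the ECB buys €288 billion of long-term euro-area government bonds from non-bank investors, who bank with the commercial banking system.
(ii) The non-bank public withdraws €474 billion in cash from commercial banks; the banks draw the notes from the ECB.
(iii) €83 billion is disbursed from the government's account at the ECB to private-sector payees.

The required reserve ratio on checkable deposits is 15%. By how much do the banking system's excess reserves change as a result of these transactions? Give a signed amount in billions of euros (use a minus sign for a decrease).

-€87.55 billion

Asset purchase (from non-banks) €288 billion: reserves +€288B, deposits +€288B.
Currency withdrawal €474 billion: reserves −€474B, deposits −€474B.
Government spending €83 billion: reserves +€83B, deposits +€83B.
Totals: Δreserves = −€103B, Δdeposits = −€103B.
Δrequired reserves = 15% × −€103B = −€15.45B.
Δexcess reserves = Δreserves − Δrequired = −€103B − (−€15.45B) = -€87.55 billion.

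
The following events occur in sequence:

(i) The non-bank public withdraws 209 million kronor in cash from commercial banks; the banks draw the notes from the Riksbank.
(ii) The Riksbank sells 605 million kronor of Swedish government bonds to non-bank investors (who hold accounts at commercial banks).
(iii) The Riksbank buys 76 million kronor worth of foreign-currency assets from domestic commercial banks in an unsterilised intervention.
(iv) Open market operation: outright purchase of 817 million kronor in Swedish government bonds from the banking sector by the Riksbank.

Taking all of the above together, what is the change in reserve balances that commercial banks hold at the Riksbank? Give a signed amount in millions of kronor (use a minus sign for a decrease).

Currency withdrawal 209 million kronor: banks swap reserves for currency → −209M.
Asset sale (to non-banks) 605 million kronor: the non-bank buyers' banks settle from reserves → −605M.
FX purchase 76 million kronor: the Riksbank pays by crediting reserve accounts → +76M.
OMO purchase (from banks) 817 million kronor: the Riksbank pays by crediting reserve accounts → +817M.
Net: −209 − 605 + 76 + 817 = +79 million.

+79 million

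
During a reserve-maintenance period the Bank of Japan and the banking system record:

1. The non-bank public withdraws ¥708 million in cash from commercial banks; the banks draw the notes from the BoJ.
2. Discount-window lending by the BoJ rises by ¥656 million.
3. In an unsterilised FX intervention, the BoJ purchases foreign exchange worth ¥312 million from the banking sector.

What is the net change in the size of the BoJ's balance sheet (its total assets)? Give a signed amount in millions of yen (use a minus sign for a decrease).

+¥968 million

Currency withdrawal ¥708 million: only the composition of liabilities changes → 0.
Discount-window loan ¥656 million: a BoJ asset is acquired → +¥656M.
FX purchase ¥312 million: a BoJ asset is acquired → +¥312M.
Net: 0 + 656 + 312 = +¥968 million.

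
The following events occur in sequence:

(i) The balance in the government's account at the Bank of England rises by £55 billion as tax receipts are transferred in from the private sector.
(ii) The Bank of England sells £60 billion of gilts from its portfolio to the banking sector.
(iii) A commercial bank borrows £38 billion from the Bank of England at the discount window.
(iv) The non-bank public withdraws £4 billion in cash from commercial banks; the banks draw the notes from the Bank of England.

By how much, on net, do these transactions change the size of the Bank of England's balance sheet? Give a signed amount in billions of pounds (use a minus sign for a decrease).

Bank of England balance sheet:
  Assets:      Securities −£60B, Loans to banks +£38B
  Liabilities: Bank reserves −£81B, Currency in circulation +£4B, Government deposits +£55B
Change in total Bank of England assets = -£22 billion.

-£22 billion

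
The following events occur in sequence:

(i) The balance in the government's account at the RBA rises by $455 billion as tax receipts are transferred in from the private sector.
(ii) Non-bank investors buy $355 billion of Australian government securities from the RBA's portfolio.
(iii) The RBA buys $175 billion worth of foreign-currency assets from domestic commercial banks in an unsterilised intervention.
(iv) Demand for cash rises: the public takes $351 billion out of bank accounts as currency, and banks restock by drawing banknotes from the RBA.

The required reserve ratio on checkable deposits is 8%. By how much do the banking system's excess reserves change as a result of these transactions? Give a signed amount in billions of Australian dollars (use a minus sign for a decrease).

Government account inflow $455 billion: reserves −$455B, deposits −$455B.
Asset sale (to non-banks) $355 billion: reserves −$355B, deposits −$355B.
FX purchase $175 billion: reserves +$175B, deposits 0.
Currency withdrawal $351 billion: reserves −$351B, deposits −$351B.
Totals: Δreserves = −$986B, Δdeposits = −$1161B.
Δrequired reserves = 8% × −$1161B = −$92.88B.
Δexcess reserves = Δreserves − Δrequired = −$986B − (−$92.88B) = -$893.12 billion.

-$893.12 billion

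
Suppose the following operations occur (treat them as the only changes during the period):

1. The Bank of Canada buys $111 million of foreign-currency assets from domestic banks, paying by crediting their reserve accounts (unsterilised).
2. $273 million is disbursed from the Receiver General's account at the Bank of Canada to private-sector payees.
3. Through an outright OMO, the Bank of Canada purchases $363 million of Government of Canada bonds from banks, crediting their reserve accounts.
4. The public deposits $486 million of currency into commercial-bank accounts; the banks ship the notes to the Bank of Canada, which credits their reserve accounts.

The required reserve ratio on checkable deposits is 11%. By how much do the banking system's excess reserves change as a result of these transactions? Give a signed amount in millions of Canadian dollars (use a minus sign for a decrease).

+$1149.51 million

FX purchase $111 million: reserves +$111M, deposits 0.
Government spending $273 million: reserves +$273M, deposits +$273M.
OMO purchase (from banks) $363 million: reserves +$363M, deposits 0.
Currency deposit $486 million: reserves +$486M, deposits +$486M.
Totals: Δreserves = +$1233M, Δdeposits = +$759M.
Δrequired reserves = 11% × +$759M = +$83.49M.
Δexcess reserves = Δreserves − Δrequired = +$1233M − (+$83.49M) = +$1149.51 million.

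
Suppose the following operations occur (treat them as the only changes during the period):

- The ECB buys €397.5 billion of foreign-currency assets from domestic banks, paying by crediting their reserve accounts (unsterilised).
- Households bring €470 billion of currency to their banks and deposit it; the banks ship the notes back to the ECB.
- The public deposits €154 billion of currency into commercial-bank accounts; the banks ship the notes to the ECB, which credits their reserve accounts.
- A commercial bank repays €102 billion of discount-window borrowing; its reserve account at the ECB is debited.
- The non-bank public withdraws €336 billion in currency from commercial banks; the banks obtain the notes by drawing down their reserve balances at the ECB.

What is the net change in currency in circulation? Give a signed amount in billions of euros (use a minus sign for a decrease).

-€288 billion

ECB balance sheet:
  Assets:      Loans to banks −€102B, Foreign assets +€397.5B
  Liabilities: Bank reserves +€583.5B, Currency in circulation −€288B
Commercial banking system:
  Assets:      Reserves at CB +€583.5B, Foreign assets −€397.5B
  Liabilities: Checkable deposits +€288B, Borrowings from CB −€102B
So the change in currency in circulation is -€288 billion.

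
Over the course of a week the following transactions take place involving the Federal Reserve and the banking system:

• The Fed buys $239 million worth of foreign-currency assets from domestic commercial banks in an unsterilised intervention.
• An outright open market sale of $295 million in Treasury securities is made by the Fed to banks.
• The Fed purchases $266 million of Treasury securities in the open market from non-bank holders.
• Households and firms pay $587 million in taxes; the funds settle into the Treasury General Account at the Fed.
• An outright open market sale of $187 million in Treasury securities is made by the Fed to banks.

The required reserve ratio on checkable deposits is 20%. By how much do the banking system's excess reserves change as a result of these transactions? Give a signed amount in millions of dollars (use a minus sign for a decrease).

FX purchase $239 million: reserves +$239M, deposits 0.
OMO sale (to banks) $295 million: reserves −$295M, deposits 0.
Asset purchase (from non-banks) $266 million: reserves +$266M, deposits +$266M.
Government account inflow $587 million: reserves −$587M, deposits −$587M.
OMO sale (to banks) $187 million: reserves −$187M, deposits 0.
Totals: Δreserves = −$564M, Δdeposits = −$321M.
Δrequired reserves = 20% × −$321M = −$64.2M.
Δexcess reserves = Δreserves − Δrequired = −$564M − (−$64.2M) = -$499.8 million.

-$499.8 million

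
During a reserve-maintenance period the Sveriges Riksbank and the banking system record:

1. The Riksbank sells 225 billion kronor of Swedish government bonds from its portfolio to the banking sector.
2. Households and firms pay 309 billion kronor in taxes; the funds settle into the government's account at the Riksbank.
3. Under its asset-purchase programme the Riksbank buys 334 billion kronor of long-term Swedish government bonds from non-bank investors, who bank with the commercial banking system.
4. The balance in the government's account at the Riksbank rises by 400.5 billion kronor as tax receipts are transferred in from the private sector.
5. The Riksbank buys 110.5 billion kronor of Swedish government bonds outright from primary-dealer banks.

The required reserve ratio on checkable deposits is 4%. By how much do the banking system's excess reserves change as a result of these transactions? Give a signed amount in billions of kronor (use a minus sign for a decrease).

-474.98 billion

OMO sale (to banks) 225 billion kronor: reserves −225B, deposits 0.
Government account inflow 309 billion kronor: reserves −309B, deposits −309B.
Asset purchase (from non-banks) 334 billion kronor: reserves +334B, deposits +334B.
Government account inflow 400.5 billion kronor: reserves −400.5B, deposits −400.5B.
OMO purchase (from banks) 110.5 billion kronor: reserves +110.5B, deposits 0.
Totals: Δreserves = −490B, Δdeposits = −375.5B.
Δrequired reserves = 4% × −375.5B = −15.02B.
Δexcess reserves = Δreserves − Δrequired = −490B − (−15.02B) = -474.98 billion.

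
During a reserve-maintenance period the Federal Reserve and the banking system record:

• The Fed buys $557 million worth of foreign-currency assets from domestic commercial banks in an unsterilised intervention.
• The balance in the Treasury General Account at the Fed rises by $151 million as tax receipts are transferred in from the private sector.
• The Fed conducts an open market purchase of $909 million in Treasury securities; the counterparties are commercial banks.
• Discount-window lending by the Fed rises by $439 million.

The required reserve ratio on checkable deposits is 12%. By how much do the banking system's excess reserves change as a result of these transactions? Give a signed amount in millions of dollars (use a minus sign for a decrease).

FX purchase $557 million: reserves +$557M, deposits 0.
Government account inflow $151 million: reserves −$151M, deposits −$151M.
OMO purchase (from banks) $909 million: reserves +$909M, deposits 0.
Discount-window loan $439 million: reserves +$439M, deposits 0.
Totals: Δreserves = +$1754M, Δdeposits = −$151M.
Δrequired reserves = 12% × −$151M = −$18.12M.
Δexcess reserves = Δreserves − Δrequired = +$1754M − (−$18.12M) = +$1772.12 million.

+$1772.12 million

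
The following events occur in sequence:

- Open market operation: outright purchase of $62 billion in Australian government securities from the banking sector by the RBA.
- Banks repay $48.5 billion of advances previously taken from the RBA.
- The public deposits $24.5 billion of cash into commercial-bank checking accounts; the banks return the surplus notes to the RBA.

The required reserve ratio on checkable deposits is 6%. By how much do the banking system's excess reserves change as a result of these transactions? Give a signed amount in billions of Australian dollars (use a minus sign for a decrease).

+$36.53 billion

OMO purchase (from banks) $62 billion: reserves +$62B, deposits 0.
Discount-window repayment $48.5 billion: reserves −$48.5B, deposits 0.
Currency deposit $24.5 billion: reserves +$24.5B, deposits +$24.5B.
Totals: Δreserves = +$38B, Δdeposits = +$24.5B.
Δrequired reserves = 6% × +$24.5B = +$1.47B.
Δexcess reserves = Δreserves − Δrequired = +$38B − (+$1.47B) = +$36.53 billion.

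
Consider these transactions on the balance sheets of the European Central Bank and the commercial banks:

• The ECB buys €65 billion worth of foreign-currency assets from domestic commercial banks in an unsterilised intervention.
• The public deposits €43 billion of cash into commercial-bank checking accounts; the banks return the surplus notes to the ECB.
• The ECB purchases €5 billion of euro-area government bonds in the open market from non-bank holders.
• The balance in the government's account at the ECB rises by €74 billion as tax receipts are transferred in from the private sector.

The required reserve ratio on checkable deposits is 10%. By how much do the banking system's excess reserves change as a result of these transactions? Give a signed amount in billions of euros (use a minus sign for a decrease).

+€41.6 billion

FX purchase €65 billion: reserves +€65B, deposits 0.
Currency deposit €43 billion: reserves +€43B, deposits +€43B.
Asset purchase (from non-banks) €5 billion: reserves +€5B, deposits +€5B.
Government account inflow €74 billion: reserves −€74B, deposits −€74B.
Totals: Δreserves = +€39B, Δdeposits = −€26B.
Δrequired reserves = 10% × −€26B = −€2.6B.
Δexcess reserves = Δreserves − Δrequired = +€39B − (−€2.6B) = +€41.6 billion.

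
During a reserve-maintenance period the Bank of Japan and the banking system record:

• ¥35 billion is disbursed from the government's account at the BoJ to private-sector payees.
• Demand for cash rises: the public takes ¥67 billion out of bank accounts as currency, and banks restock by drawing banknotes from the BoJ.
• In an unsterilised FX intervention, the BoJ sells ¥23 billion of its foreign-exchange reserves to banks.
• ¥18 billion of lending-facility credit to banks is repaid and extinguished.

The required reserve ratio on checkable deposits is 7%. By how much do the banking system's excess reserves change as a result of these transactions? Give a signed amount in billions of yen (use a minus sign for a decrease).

Government spending ¥35 billion: reserves +¥35B, deposits +¥35B.
Currency withdrawal ¥67 billion: reserves −¥67B, deposits −¥67B.
FX sale ¥23 billion: reserves −¥23B, deposits 0.
Discount-window repayment ¥18 billion: reserves −¥18B, deposits 0.
Totals: Δreserves = −¥73B, Δdeposits = −¥32B.
Δrequired reserves = 7% × −¥32B = −¥2.24B.
Δexcess reserves = Δreserves − Δrequired = −¥73B − (−¥2.24B) = -¥70.76 billion.

-¥70.76 billion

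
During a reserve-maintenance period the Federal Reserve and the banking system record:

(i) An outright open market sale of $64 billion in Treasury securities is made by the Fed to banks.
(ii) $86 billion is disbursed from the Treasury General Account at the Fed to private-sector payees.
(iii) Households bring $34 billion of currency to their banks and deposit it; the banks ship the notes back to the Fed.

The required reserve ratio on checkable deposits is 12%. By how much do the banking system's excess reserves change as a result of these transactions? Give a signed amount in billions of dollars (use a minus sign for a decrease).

OMO sale (to banks) $64 billion: reserves −$64B, deposits 0.
Government spending $86 billion: reserves +$86B, deposits +$86B.
Currency deposit $34 billion: reserves +$34B, deposits +$34B.
Totals: Δreserves = +$56B, Δdeposits = +$120B.
Δrequired reserves = 12% × +$120B = +$14.4B.
Δexcess reserves = Δreserves − Δrequired = +$56B − (+$14.4B) = +$41.6 billion.

+$41.6 billion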